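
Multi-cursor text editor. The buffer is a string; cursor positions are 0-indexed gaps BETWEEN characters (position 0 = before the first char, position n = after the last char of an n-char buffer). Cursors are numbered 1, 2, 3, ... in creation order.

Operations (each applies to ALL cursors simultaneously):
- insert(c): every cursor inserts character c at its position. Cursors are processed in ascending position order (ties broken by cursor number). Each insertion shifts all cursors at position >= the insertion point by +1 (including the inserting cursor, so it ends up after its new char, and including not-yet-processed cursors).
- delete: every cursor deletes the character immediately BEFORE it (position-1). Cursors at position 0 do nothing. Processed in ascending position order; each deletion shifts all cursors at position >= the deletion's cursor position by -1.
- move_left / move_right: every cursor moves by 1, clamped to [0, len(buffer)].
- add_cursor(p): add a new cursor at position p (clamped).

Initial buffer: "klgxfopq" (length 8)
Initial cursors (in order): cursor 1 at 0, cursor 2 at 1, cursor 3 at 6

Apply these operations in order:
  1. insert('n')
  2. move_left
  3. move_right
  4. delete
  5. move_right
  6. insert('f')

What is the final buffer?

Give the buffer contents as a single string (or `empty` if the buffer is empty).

After op 1 (insert('n')): buffer="nknlgxfonpq" (len 11), cursors c1@1 c2@3 c3@9, authorship 1.2.....3..
After op 2 (move_left): buffer="nknlgxfonpq" (len 11), cursors c1@0 c2@2 c3@8, authorship 1.2.....3..
After op 3 (move_right): buffer="nknlgxfonpq" (len 11), cursors c1@1 c2@3 c3@9, authorship 1.2.....3..
After op 4 (delete): buffer="klgxfopq" (len 8), cursors c1@0 c2@1 c3@6, authorship ........
After op 5 (move_right): buffer="klgxfopq" (len 8), cursors c1@1 c2@2 c3@7, authorship ........
After op 6 (insert('f')): buffer="kflfgxfopfq" (len 11), cursors c1@2 c2@4 c3@10, authorship .1.2.....3.

Answer: kflfgxfopfq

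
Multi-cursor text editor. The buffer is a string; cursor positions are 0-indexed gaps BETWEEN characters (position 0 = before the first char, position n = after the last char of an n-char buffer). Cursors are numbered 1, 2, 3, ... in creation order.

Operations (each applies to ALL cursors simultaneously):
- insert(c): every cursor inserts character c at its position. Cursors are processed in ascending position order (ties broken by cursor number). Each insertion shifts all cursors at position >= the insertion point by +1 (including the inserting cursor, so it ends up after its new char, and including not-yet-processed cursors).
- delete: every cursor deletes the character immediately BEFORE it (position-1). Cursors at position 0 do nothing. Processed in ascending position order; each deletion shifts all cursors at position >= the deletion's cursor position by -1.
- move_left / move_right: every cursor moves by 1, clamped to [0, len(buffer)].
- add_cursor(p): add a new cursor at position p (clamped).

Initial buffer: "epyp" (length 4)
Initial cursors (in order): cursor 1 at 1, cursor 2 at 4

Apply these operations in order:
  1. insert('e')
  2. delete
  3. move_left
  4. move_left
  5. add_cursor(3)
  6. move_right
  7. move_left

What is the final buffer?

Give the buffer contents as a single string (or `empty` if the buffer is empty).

After op 1 (insert('e')): buffer="eepype" (len 6), cursors c1@2 c2@6, authorship .1...2
After op 2 (delete): buffer="epyp" (len 4), cursors c1@1 c2@4, authorship ....
After op 3 (move_left): buffer="epyp" (len 4), cursors c1@0 c2@3, authorship ....
After op 4 (move_left): buffer="epyp" (len 4), cursors c1@0 c2@2, authorship ....
After op 5 (add_cursor(3)): buffer="epyp" (len 4), cursors c1@0 c2@2 c3@3, authorship ....
After op 6 (move_right): buffer="epyp" (len 4), cursors c1@1 c2@3 c3@4, authorship ....
After op 7 (move_left): buffer="epyp" (len 4), cursors c1@0 c2@2 c3@3, authorship ....

Answer: epyp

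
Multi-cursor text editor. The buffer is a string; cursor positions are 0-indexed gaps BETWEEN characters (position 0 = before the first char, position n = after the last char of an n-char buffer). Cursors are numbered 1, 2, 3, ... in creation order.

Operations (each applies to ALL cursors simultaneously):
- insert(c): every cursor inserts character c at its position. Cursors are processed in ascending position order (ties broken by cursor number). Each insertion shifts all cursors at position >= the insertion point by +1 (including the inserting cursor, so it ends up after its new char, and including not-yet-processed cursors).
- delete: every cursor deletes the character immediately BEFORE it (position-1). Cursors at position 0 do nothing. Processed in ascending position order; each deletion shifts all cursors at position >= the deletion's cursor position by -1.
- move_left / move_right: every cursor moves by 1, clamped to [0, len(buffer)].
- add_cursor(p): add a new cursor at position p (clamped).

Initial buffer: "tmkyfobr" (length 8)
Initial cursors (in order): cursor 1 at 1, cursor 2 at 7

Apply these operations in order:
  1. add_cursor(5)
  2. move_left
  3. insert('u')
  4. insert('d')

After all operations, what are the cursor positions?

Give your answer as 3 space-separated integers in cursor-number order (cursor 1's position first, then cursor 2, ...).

Answer: 2 12 8

Derivation:
After op 1 (add_cursor(5)): buffer="tmkyfobr" (len 8), cursors c1@1 c3@5 c2@7, authorship ........
After op 2 (move_left): buffer="tmkyfobr" (len 8), cursors c1@0 c3@4 c2@6, authorship ........
After op 3 (insert('u')): buffer="utmkyufoubr" (len 11), cursors c1@1 c3@6 c2@9, authorship 1....3..2..
After op 4 (insert('d')): buffer="udtmkyudfoudbr" (len 14), cursors c1@2 c3@8 c2@12, authorship 11....33..22..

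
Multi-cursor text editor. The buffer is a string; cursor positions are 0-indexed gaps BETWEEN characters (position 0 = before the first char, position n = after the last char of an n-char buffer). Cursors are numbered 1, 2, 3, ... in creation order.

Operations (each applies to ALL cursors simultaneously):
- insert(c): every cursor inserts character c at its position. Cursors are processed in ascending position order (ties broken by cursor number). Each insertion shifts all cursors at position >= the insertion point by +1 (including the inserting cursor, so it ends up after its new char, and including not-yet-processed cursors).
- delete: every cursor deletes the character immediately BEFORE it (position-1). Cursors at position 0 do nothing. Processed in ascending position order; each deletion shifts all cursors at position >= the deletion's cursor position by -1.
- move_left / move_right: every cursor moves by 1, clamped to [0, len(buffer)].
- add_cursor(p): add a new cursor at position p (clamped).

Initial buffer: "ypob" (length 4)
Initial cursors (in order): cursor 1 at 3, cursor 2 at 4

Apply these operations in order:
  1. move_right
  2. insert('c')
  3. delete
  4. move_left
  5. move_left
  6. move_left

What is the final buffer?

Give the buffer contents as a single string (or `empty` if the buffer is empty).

Answer: ypob

Derivation:
After op 1 (move_right): buffer="ypob" (len 4), cursors c1@4 c2@4, authorship ....
After op 2 (insert('c')): buffer="ypobcc" (len 6), cursors c1@6 c2@6, authorship ....12
After op 3 (delete): buffer="ypob" (len 4), cursors c1@4 c2@4, authorship ....
After op 4 (move_left): buffer="ypob" (len 4), cursors c1@3 c2@3, authorship ....
After op 5 (move_left): buffer="ypob" (len 4), cursors c1@2 c2@2, authorship ....
After op 6 (move_left): buffer="ypob" (len 4), cursors c1@1 c2@1, authorship ....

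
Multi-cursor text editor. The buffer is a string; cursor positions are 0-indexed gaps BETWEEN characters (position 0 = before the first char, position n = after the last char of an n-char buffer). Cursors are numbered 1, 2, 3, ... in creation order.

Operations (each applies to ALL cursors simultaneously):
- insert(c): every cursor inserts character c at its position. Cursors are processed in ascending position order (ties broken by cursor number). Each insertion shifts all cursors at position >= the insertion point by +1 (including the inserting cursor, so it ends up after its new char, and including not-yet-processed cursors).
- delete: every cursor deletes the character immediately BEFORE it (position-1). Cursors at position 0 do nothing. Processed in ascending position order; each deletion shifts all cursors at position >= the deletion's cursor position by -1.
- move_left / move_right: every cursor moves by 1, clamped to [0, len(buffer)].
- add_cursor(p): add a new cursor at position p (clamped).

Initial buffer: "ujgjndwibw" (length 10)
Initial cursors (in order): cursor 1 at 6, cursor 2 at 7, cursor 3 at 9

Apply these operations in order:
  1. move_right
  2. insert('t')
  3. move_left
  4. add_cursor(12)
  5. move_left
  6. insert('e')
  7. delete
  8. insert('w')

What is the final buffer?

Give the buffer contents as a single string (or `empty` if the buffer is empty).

Answer: ujgjndwwtwitbwwwt

Derivation:
After op 1 (move_right): buffer="ujgjndwibw" (len 10), cursors c1@7 c2@8 c3@10, authorship ..........
After op 2 (insert('t')): buffer="ujgjndwtitbwt" (len 13), cursors c1@8 c2@10 c3@13, authorship .......1.2..3
After op 3 (move_left): buffer="ujgjndwtitbwt" (len 13), cursors c1@7 c2@9 c3@12, authorship .......1.2..3
After op 4 (add_cursor(12)): buffer="ujgjndwtitbwt" (len 13), cursors c1@7 c2@9 c3@12 c4@12, authorship .......1.2..3
After op 5 (move_left): buffer="ujgjndwtitbwt" (len 13), cursors c1@6 c2@8 c3@11 c4@11, authorship .......1.2..3
After op 6 (insert('e')): buffer="ujgjndewteitbeewt" (len 17), cursors c1@7 c2@10 c3@15 c4@15, authorship ......1.12.2.34.3
After op 7 (delete): buffer="ujgjndwtitbwt" (len 13), cursors c1@6 c2@8 c3@11 c4@11, authorship .......1.2..3
After op 8 (insert('w')): buffer="ujgjndwwtwitbwwwt" (len 17), cursors c1@7 c2@10 c3@15 c4@15, authorship ......1.12.2.34.3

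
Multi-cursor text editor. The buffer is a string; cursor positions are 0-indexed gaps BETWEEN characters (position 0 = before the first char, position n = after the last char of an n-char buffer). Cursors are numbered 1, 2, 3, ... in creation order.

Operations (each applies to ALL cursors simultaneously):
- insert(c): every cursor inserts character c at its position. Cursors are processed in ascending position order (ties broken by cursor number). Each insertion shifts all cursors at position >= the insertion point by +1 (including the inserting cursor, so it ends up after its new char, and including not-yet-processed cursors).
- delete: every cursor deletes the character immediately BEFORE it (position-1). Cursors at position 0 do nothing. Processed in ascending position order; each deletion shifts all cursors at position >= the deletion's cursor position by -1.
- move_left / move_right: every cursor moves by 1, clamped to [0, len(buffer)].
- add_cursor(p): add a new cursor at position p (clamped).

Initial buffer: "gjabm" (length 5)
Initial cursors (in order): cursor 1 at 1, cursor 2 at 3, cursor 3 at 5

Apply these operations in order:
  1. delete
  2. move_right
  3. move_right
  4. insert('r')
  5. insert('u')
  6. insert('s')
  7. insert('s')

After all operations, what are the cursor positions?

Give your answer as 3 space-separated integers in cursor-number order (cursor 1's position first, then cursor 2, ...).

Answer: 14 14 14

Derivation:
After op 1 (delete): buffer="jb" (len 2), cursors c1@0 c2@1 c3@2, authorship ..
After op 2 (move_right): buffer="jb" (len 2), cursors c1@1 c2@2 c3@2, authorship ..
After op 3 (move_right): buffer="jb" (len 2), cursors c1@2 c2@2 c3@2, authorship ..
After op 4 (insert('r')): buffer="jbrrr" (len 5), cursors c1@5 c2@5 c3@5, authorship ..123
After op 5 (insert('u')): buffer="jbrrruuu" (len 8), cursors c1@8 c2@8 c3@8, authorship ..123123
After op 6 (insert('s')): buffer="jbrrruuusss" (len 11), cursors c1@11 c2@11 c3@11, authorship ..123123123
After op 7 (insert('s')): buffer="jbrrruuussssss" (len 14), cursors c1@14 c2@14 c3@14, authorship ..123123123123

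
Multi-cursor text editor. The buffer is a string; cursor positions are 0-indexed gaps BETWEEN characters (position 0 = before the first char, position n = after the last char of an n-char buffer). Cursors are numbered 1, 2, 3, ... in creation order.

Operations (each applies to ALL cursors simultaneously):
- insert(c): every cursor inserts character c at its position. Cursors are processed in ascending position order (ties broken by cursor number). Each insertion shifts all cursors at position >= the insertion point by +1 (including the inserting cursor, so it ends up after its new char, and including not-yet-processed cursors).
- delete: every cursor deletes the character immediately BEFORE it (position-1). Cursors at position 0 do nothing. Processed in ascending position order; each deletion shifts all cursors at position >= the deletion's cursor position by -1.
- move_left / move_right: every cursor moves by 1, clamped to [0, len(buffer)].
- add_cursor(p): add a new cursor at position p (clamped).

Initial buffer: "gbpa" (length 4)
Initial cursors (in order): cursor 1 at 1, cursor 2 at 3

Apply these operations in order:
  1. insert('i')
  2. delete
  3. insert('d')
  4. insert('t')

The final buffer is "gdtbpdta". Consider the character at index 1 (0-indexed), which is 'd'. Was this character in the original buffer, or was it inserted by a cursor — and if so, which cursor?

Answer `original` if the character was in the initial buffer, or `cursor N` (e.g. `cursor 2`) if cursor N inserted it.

After op 1 (insert('i')): buffer="gibpia" (len 6), cursors c1@2 c2@5, authorship .1..2.
After op 2 (delete): buffer="gbpa" (len 4), cursors c1@1 c2@3, authorship ....
After op 3 (insert('d')): buffer="gdbpda" (len 6), cursors c1@2 c2@5, authorship .1..2.
After op 4 (insert('t')): buffer="gdtbpdta" (len 8), cursors c1@3 c2@7, authorship .11..22.
Authorship (.=original, N=cursor N): . 1 1 . . 2 2 .
Index 1: author = 1

Answer: cursor 1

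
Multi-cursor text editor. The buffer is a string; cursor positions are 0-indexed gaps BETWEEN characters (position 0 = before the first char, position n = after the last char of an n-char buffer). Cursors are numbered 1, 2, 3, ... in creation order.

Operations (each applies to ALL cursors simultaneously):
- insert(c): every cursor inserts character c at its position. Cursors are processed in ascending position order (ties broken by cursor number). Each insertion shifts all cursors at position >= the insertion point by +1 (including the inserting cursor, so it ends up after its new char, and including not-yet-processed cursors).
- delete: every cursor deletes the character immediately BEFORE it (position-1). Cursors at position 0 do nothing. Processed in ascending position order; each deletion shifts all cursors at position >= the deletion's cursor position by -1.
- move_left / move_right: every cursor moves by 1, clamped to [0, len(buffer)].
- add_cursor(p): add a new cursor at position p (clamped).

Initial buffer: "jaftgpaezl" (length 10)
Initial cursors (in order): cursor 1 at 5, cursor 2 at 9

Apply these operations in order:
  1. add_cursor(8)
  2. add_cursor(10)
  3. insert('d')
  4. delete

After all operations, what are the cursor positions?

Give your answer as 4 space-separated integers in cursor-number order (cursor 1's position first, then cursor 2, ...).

After op 1 (add_cursor(8)): buffer="jaftgpaezl" (len 10), cursors c1@5 c3@8 c2@9, authorship ..........
After op 2 (add_cursor(10)): buffer="jaftgpaezl" (len 10), cursors c1@5 c3@8 c2@9 c4@10, authorship ..........
After op 3 (insert('d')): buffer="jaftgdpaedzdld" (len 14), cursors c1@6 c3@10 c2@12 c4@14, authorship .....1...3.2.4
After op 4 (delete): buffer="jaftgpaezl" (len 10), cursors c1@5 c3@8 c2@9 c4@10, authorship ..........

Answer: 5 9 8 10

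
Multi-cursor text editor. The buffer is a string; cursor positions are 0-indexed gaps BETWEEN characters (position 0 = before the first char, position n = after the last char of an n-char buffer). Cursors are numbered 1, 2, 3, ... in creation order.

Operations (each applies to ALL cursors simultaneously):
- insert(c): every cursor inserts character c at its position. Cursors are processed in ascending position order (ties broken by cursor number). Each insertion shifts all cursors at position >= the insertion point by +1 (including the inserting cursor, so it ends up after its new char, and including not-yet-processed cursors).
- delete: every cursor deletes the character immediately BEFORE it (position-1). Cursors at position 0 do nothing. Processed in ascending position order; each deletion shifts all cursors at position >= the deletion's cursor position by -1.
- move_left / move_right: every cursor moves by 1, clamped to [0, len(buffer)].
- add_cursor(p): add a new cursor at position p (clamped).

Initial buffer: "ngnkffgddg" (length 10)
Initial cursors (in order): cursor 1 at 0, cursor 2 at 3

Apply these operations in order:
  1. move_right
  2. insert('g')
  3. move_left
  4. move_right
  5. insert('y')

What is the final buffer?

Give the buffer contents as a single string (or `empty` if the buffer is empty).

After op 1 (move_right): buffer="ngnkffgddg" (len 10), cursors c1@1 c2@4, authorship ..........
After op 2 (insert('g')): buffer="nggnkgffgddg" (len 12), cursors c1@2 c2@6, authorship .1...2......
After op 3 (move_left): buffer="nggnkgffgddg" (len 12), cursors c1@1 c2@5, authorship .1...2......
After op 4 (move_right): buffer="nggnkgffgddg" (len 12), cursors c1@2 c2@6, authorship .1...2......
After op 5 (insert('y')): buffer="ngygnkgyffgddg" (len 14), cursors c1@3 c2@8, authorship .11...22......

Answer: ngygnkgyffgddg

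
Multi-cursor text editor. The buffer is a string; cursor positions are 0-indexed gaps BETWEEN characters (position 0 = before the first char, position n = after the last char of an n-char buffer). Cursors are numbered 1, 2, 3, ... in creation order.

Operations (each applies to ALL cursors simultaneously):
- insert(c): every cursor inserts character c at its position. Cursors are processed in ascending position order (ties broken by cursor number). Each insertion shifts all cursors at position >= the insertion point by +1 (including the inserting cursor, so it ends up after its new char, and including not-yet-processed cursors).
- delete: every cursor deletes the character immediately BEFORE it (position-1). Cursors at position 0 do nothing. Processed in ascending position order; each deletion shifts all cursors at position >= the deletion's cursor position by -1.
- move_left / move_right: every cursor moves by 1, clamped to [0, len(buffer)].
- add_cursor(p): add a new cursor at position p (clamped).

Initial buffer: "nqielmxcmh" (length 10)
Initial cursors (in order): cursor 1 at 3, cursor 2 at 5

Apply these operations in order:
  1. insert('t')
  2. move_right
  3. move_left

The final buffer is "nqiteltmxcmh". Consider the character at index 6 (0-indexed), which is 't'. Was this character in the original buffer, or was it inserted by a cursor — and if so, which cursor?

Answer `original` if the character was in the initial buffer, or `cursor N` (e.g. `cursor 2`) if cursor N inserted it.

After op 1 (insert('t')): buffer="nqiteltmxcmh" (len 12), cursors c1@4 c2@7, authorship ...1..2.....
After op 2 (move_right): buffer="nqiteltmxcmh" (len 12), cursors c1@5 c2@8, authorship ...1..2.....
After op 3 (move_left): buffer="nqiteltmxcmh" (len 12), cursors c1@4 c2@7, authorship ...1..2.....
Authorship (.=original, N=cursor N): . . . 1 . . 2 . . . . .
Index 6: author = 2

Answer: cursor 2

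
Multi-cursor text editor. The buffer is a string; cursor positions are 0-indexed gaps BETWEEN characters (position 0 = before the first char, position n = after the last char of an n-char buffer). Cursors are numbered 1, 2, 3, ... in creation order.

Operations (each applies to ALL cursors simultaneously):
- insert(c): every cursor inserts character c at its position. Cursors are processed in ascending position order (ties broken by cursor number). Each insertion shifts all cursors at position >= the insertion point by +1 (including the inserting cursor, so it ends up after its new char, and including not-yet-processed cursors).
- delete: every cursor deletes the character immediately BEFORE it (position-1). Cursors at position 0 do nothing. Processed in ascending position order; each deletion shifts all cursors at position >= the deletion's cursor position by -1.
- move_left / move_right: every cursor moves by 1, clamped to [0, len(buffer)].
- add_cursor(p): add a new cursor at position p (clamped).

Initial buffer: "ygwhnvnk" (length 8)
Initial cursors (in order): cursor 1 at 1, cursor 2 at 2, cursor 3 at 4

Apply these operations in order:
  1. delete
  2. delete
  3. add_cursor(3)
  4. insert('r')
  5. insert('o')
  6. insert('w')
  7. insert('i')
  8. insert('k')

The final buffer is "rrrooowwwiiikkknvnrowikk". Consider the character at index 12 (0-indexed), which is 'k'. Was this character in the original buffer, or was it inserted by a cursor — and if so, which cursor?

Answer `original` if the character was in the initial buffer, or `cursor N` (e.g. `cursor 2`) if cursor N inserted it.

After op 1 (delete): buffer="wnvnk" (len 5), cursors c1@0 c2@0 c3@1, authorship .....
After op 2 (delete): buffer="nvnk" (len 4), cursors c1@0 c2@0 c3@0, authorship ....
After op 3 (add_cursor(3)): buffer="nvnk" (len 4), cursors c1@0 c2@0 c3@0 c4@3, authorship ....
After op 4 (insert('r')): buffer="rrrnvnrk" (len 8), cursors c1@3 c2@3 c3@3 c4@7, authorship 123...4.
After op 5 (insert('o')): buffer="rrrooonvnrok" (len 12), cursors c1@6 c2@6 c3@6 c4@11, authorship 123123...44.
After op 6 (insert('w')): buffer="rrrooowwwnvnrowk" (len 16), cursors c1@9 c2@9 c3@9 c4@15, authorship 123123123...444.
After op 7 (insert('i')): buffer="rrrooowwwiiinvnrowik" (len 20), cursors c1@12 c2@12 c3@12 c4@19, authorship 123123123123...4444.
After op 8 (insert('k')): buffer="rrrooowwwiiikkknvnrowikk" (len 24), cursors c1@15 c2@15 c3@15 c4@23, authorship 123123123123123...44444.
Authorship (.=original, N=cursor N): 1 2 3 1 2 3 1 2 3 1 2 3 1 2 3 . . . 4 4 4 4 4 .
Index 12: author = 1

Answer: cursor 1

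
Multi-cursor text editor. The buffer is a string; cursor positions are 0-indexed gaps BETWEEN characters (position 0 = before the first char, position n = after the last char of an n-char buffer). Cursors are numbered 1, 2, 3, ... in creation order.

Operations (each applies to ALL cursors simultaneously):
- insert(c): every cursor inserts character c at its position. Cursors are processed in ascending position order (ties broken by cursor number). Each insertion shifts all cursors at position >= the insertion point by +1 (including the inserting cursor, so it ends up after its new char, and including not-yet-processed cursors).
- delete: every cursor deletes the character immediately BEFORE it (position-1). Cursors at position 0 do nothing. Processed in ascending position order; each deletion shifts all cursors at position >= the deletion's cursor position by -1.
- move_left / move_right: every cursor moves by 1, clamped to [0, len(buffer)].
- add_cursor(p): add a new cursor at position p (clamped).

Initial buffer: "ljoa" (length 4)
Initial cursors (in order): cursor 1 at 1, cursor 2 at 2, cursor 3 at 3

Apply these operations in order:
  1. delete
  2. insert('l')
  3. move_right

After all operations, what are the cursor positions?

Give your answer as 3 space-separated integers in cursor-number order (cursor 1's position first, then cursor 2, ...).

After op 1 (delete): buffer="a" (len 1), cursors c1@0 c2@0 c3@0, authorship .
After op 2 (insert('l')): buffer="llla" (len 4), cursors c1@3 c2@3 c3@3, authorship 123.
After op 3 (move_right): buffer="llla" (len 4), cursors c1@4 c2@4 c3@4, authorship 123.

Answer: 4 4 4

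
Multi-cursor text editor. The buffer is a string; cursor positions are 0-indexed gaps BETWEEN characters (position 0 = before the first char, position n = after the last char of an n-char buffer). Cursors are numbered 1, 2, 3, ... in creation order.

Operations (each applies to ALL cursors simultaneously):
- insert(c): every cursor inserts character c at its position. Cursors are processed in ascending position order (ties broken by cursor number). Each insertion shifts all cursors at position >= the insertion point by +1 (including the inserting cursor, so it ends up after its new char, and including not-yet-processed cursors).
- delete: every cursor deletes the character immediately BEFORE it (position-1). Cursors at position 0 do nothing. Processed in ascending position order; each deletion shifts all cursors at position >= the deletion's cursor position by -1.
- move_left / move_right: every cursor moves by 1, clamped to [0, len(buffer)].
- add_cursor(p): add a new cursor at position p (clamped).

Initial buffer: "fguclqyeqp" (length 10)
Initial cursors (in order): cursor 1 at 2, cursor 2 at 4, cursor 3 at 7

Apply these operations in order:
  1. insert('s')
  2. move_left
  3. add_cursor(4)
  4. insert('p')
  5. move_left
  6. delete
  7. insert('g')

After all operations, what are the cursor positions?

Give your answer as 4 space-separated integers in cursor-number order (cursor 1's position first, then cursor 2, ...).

After op 1 (insert('s')): buffer="fgsucslqyseqp" (len 13), cursors c1@3 c2@6 c3@10, authorship ..1..2...3...
After op 2 (move_left): buffer="fgsucslqyseqp" (len 13), cursors c1@2 c2@5 c3@9, authorship ..1..2...3...
After op 3 (add_cursor(4)): buffer="fgsucslqyseqp" (len 13), cursors c1@2 c4@4 c2@5 c3@9, authorship ..1..2...3...
After op 4 (insert('p')): buffer="fgpsupcpslqypseqp" (len 17), cursors c1@3 c4@6 c2@8 c3@13, authorship ..11.4.22...33...
After op 5 (move_left): buffer="fgpsupcpslqypseqp" (len 17), cursors c1@2 c4@5 c2@7 c3@12, authorship ..11.4.22...33...
After op 6 (delete): buffer="fpsppslqpseqp" (len 13), cursors c1@1 c4@3 c2@4 c3@8, authorship .11422..33...
After op 7 (insert('g')): buffer="fgpsgpgpslqgpseqp" (len 17), cursors c1@2 c4@5 c2@7 c3@12, authorship .11144222..333...

Answer: 2 7 12 5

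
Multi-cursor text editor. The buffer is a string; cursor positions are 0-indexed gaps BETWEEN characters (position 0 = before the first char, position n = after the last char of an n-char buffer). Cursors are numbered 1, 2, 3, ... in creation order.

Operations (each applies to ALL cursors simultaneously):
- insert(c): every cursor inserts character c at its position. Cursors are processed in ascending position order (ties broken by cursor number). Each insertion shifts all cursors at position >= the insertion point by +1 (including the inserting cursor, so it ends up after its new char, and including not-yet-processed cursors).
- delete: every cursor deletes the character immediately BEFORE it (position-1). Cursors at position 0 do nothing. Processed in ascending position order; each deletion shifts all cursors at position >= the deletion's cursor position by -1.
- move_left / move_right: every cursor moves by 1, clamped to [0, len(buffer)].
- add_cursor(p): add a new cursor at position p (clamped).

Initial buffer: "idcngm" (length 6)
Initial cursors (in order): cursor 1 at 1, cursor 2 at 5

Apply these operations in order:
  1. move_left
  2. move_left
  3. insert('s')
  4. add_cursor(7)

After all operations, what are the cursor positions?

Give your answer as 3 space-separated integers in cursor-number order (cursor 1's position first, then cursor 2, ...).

After op 1 (move_left): buffer="idcngm" (len 6), cursors c1@0 c2@4, authorship ......
After op 2 (move_left): buffer="idcngm" (len 6), cursors c1@0 c2@3, authorship ......
After op 3 (insert('s')): buffer="sidcsngm" (len 8), cursors c1@1 c2@5, authorship 1...2...
After op 4 (add_cursor(7)): buffer="sidcsngm" (len 8), cursors c1@1 c2@5 c3@7, authorship 1...2...

Answer: 1 5 7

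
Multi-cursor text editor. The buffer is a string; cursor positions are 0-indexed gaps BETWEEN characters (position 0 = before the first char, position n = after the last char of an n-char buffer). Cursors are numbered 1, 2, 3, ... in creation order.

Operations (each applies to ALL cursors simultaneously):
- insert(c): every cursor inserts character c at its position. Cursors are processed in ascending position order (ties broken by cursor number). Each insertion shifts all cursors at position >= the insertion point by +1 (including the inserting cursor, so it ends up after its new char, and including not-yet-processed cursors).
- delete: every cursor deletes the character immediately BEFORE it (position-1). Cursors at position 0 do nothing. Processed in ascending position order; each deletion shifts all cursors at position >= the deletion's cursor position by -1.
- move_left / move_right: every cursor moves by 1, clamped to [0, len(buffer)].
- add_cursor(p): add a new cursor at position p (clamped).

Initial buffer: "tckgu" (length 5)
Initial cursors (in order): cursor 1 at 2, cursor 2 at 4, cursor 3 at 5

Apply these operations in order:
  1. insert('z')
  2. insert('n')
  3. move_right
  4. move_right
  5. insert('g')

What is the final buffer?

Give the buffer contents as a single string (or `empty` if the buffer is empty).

After op 1 (insert('z')): buffer="tczkgzuz" (len 8), cursors c1@3 c2@6 c3@8, authorship ..1..2.3
After op 2 (insert('n')): buffer="tcznkgznuzn" (len 11), cursors c1@4 c2@8 c3@11, authorship ..11..22.33
After op 3 (move_right): buffer="tcznkgznuzn" (len 11), cursors c1@5 c2@9 c3@11, authorship ..11..22.33
After op 4 (move_right): buffer="tcznkgznuzn" (len 11), cursors c1@6 c2@10 c3@11, authorship ..11..22.33
After op 5 (insert('g')): buffer="tcznkggznuzgng" (len 14), cursors c1@7 c2@12 c3@14, authorship ..11..122.3233

Answer: tcznkggznuzgng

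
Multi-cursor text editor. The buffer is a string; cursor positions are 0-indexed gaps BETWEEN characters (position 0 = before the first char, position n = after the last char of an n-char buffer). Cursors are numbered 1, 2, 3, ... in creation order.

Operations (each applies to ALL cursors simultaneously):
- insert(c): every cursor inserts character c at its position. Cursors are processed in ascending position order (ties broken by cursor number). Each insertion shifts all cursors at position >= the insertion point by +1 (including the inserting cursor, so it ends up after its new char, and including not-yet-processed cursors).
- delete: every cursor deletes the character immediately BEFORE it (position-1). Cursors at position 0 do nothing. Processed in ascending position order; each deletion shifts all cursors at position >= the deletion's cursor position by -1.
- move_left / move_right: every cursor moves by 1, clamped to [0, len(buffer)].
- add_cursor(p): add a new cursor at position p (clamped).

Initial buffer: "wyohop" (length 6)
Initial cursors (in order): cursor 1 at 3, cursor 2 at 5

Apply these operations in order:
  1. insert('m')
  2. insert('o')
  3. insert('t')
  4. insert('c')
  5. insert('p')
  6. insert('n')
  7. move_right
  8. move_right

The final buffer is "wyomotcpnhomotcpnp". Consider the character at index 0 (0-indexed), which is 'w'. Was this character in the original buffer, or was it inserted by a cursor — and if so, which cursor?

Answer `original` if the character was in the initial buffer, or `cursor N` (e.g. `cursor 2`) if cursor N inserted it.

Answer: original

Derivation:
After op 1 (insert('m')): buffer="wyomhomp" (len 8), cursors c1@4 c2@7, authorship ...1..2.
After op 2 (insert('o')): buffer="wyomohomop" (len 10), cursors c1@5 c2@9, authorship ...11..22.
After op 3 (insert('t')): buffer="wyomothomotp" (len 12), cursors c1@6 c2@11, authorship ...111..222.
After op 4 (insert('c')): buffer="wyomotchomotcp" (len 14), cursors c1@7 c2@13, authorship ...1111..2222.
After op 5 (insert('p')): buffer="wyomotcphomotcpp" (len 16), cursors c1@8 c2@15, authorship ...11111..22222.
After op 6 (insert('n')): buffer="wyomotcpnhomotcpnp" (len 18), cursors c1@9 c2@17, authorship ...111111..222222.
After op 7 (move_right): buffer="wyomotcpnhomotcpnp" (len 18), cursors c1@10 c2@18, authorship ...111111..222222.
After op 8 (move_right): buffer="wyomotcpnhomotcpnp" (len 18), cursors c1@11 c2@18, authorship ...111111..222222.
Authorship (.=original, N=cursor N): . . . 1 1 1 1 1 1 . . 2 2 2 2 2 2 .
Index 0: author = original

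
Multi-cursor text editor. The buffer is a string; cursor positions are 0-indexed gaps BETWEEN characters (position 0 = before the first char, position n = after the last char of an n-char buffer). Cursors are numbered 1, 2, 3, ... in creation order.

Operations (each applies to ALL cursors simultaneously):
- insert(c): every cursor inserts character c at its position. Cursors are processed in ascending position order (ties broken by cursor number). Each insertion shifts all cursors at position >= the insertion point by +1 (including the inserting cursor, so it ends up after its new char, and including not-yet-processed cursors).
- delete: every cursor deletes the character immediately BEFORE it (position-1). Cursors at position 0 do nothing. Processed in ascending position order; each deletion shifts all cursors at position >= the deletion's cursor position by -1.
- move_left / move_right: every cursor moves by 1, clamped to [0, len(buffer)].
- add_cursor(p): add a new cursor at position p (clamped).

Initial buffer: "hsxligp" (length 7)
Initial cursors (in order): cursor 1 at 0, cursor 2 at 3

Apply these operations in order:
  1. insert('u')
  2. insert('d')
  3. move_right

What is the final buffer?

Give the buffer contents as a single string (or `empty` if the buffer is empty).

After op 1 (insert('u')): buffer="uhsxuligp" (len 9), cursors c1@1 c2@5, authorship 1...2....
After op 2 (insert('d')): buffer="udhsxudligp" (len 11), cursors c1@2 c2@7, authorship 11...22....
After op 3 (move_right): buffer="udhsxudligp" (len 11), cursors c1@3 c2@8, authorship 11...22....

Answer: udhsxudligp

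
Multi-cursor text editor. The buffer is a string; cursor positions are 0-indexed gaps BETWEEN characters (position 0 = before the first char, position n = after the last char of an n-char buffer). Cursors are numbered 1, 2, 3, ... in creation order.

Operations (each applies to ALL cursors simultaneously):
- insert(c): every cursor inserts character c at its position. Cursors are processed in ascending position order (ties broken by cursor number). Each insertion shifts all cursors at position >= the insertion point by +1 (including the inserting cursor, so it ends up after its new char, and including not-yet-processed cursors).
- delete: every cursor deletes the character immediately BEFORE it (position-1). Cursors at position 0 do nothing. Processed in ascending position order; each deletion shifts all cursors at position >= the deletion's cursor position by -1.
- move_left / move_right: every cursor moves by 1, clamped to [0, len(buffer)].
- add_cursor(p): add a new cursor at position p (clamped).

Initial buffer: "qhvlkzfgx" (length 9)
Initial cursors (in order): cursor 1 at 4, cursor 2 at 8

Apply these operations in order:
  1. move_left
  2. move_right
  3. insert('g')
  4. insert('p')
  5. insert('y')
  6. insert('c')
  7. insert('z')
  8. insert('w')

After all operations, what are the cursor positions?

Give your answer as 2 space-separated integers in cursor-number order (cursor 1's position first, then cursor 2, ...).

After op 1 (move_left): buffer="qhvlkzfgx" (len 9), cursors c1@3 c2@7, authorship .........
After op 2 (move_right): buffer="qhvlkzfgx" (len 9), cursors c1@4 c2@8, authorship .........
After op 3 (insert('g')): buffer="qhvlgkzfggx" (len 11), cursors c1@5 c2@10, authorship ....1....2.
After op 4 (insert('p')): buffer="qhvlgpkzfggpx" (len 13), cursors c1@6 c2@12, authorship ....11....22.
After op 5 (insert('y')): buffer="qhvlgpykzfggpyx" (len 15), cursors c1@7 c2@14, authorship ....111....222.
After op 6 (insert('c')): buffer="qhvlgpyckzfggpycx" (len 17), cursors c1@8 c2@16, authorship ....1111....2222.
After op 7 (insert('z')): buffer="qhvlgpyczkzfggpyczx" (len 19), cursors c1@9 c2@18, authorship ....11111....22222.
After op 8 (insert('w')): buffer="qhvlgpyczwkzfggpyczwx" (len 21), cursors c1@10 c2@20, authorship ....111111....222222.

Answer: 10 20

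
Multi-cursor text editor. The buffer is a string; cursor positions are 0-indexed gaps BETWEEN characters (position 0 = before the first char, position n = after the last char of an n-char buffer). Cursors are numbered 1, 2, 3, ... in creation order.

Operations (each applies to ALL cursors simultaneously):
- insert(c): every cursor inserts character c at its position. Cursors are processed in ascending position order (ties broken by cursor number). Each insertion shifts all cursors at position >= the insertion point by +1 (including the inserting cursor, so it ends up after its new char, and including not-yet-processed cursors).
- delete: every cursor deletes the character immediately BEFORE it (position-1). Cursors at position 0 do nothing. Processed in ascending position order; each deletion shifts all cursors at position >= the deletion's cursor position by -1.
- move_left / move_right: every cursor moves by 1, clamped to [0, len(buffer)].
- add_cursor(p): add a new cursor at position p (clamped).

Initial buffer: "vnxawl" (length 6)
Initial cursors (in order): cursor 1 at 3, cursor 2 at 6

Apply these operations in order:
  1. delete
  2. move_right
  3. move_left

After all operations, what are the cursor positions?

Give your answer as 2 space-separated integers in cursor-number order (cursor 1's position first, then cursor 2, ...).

After op 1 (delete): buffer="vnaw" (len 4), cursors c1@2 c2@4, authorship ....
After op 2 (move_right): buffer="vnaw" (len 4), cursors c1@3 c2@4, authorship ....
After op 3 (move_left): buffer="vnaw" (len 4), cursors c1@2 c2@3, authorship ....

Answer: 2 3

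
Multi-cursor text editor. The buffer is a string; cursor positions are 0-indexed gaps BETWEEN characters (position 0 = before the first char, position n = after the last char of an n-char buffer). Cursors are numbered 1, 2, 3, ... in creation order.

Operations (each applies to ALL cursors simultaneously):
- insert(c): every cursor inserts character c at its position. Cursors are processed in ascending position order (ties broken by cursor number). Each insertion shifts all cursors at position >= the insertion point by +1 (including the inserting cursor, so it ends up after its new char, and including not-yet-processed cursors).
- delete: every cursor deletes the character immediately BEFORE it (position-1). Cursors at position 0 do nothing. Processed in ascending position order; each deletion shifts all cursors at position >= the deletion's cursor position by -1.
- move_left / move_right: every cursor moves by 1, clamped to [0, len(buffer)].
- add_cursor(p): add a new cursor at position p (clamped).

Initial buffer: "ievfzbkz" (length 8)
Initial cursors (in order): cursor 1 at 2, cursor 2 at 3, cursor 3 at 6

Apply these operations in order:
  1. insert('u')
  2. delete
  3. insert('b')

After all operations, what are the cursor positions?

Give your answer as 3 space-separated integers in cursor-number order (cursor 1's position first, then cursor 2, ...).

Answer: 3 5 9

Derivation:
After op 1 (insert('u')): buffer="ieuvufzbukz" (len 11), cursors c1@3 c2@5 c3@9, authorship ..1.2...3..
After op 2 (delete): buffer="ievfzbkz" (len 8), cursors c1@2 c2@3 c3@6, authorship ........
After op 3 (insert('b')): buffer="iebvbfzbbkz" (len 11), cursors c1@3 c2@5 c3@9, authorship ..1.2...3..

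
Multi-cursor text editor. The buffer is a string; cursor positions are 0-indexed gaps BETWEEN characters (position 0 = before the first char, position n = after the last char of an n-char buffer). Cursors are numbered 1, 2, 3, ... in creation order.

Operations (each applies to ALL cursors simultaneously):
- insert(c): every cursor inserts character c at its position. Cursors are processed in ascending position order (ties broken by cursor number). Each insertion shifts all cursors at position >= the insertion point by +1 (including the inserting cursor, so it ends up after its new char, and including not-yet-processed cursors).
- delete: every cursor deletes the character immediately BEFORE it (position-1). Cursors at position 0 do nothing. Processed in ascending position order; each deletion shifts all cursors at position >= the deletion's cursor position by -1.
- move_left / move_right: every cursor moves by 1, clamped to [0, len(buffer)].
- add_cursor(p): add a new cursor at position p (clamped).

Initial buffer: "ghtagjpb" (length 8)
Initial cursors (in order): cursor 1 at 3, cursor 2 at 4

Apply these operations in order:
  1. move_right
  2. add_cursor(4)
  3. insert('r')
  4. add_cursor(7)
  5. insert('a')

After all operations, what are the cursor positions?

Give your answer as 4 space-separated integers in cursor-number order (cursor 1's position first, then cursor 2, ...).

Answer: 8 12 8 10

Derivation:
After op 1 (move_right): buffer="ghtagjpb" (len 8), cursors c1@4 c2@5, authorship ........
After op 2 (add_cursor(4)): buffer="ghtagjpb" (len 8), cursors c1@4 c3@4 c2@5, authorship ........
After op 3 (insert('r')): buffer="ghtarrgrjpb" (len 11), cursors c1@6 c3@6 c2@8, authorship ....13.2...
After op 4 (add_cursor(7)): buffer="ghtarrgrjpb" (len 11), cursors c1@6 c3@6 c4@7 c2@8, authorship ....13.2...
After op 5 (insert('a')): buffer="ghtarraagarajpb" (len 15), cursors c1@8 c3@8 c4@10 c2@12, authorship ....1313.422...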